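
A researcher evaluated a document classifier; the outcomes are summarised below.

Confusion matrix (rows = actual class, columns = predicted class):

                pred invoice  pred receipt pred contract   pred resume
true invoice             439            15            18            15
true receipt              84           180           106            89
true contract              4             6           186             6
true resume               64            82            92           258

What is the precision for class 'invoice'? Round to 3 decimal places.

0.743

precision = TP/(TP+FP).
invoice: TP=439, FP=84+4+64=152 → 439/591 = 0.7428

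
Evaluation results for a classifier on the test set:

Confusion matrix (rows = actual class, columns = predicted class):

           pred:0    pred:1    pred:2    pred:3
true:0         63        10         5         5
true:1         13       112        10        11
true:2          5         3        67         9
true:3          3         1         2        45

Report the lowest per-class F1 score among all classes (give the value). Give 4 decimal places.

Per-class F1 score (2·TP/(2·TP+FP+FN)):
  0: TP=63, FP=13+5+3=21, FN=10+5+5=20 → 126/167 = 0.75449
  1: TP=112, FP=10+3+1=14, FN=13+10+11=34 → 224/272 = 0.82353
  2: TP=67, FP=5+10+2=17, FN=5+3+9=17 → 134/168 = 0.79762
  3: TP=45, FP=5+11+9=25, FN=3+1+2=6 → 90/121 = 0.74380
Lowest is class '3' with F1 score = 0.7438.

0.7438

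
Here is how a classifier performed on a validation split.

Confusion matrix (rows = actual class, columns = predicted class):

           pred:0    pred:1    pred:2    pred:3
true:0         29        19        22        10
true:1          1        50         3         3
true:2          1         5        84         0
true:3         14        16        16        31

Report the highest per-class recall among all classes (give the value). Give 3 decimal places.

0.933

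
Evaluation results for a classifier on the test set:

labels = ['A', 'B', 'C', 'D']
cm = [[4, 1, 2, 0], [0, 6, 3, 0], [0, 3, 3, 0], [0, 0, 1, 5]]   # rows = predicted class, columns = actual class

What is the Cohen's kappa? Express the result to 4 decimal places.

0.5189

Observed agreement pₒ = trace/N = 18/28 = 0.64286
Expected agreement pₑ = Σ (rowᵢ·colᵢ)/N² = (4·7 + 10·9 + 9·6 + 5·6)/28² = 0.25765
κ = (pₒ − pₑ)/(1 − pₑ) = (0.64286 − 0.25765)/(1 − 0.25765) = 0.5189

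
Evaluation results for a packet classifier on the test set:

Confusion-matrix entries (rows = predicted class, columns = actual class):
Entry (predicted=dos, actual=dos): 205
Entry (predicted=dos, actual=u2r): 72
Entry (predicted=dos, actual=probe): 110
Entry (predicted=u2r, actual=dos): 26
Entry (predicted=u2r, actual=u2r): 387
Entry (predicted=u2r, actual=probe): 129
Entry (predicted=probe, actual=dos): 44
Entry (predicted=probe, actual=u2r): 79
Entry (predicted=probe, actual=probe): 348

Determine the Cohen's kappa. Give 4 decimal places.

0.4990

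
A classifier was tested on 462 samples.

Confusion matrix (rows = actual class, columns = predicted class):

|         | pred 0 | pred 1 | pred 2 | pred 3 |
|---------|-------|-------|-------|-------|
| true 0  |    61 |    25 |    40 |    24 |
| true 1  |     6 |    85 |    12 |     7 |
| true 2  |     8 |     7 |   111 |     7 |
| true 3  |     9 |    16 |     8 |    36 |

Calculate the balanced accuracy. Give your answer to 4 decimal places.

Balanced accuracy = mean of per-class recall.
  0: recall = 61/150 = 0.40667
  1: recall = 85/110 = 0.77273
  2: recall = 111/133 = 0.83459
  3: recall = 36/69 = 0.52174
Mean = (0.40667 + 0.77273 + 0.83459 + 0.52174) / 4 = 0.6339

0.6339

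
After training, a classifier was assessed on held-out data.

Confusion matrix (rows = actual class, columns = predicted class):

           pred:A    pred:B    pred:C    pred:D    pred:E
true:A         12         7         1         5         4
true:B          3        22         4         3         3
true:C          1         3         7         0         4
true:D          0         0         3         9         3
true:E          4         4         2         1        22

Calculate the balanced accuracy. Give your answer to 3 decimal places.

0.555

Balanced accuracy = mean of per-class recall.
  A: recall = 12/29 = 0.4138
  B: recall = 22/35 = 0.6286
  C: recall = 7/15 = 0.4667
  D: recall = 9/15 = 0.6000
  E: recall = 22/33 = 0.6667
Mean = (0.4138 + 0.6286 + 0.4667 + 0.6000 + 0.6667) / 5 = 0.555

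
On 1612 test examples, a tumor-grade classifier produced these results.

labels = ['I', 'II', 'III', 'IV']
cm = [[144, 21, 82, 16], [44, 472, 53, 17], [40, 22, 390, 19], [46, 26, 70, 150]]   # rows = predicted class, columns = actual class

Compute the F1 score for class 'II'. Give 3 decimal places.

One-vs-rest for 'II': TP = diagonal; FP = other classes predicted 'II'; FN = 'II' predicted as other.
F1 score = 2·TP/(2·TP+FP+FN).
II: TP=472, FP=44+53+17=114, FN=21+22+26=69 → 944/1127 = 0.8376

0.838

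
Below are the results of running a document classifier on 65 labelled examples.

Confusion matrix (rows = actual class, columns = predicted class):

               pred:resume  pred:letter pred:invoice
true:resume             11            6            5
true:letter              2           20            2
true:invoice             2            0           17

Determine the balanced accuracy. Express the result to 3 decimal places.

0.743

Balanced accuracy = mean of per-class recall.
  resume: recall = 11/22 = 0.5000
  letter: recall = 20/24 = 0.8333
  invoice: recall = 17/19 = 0.8947
Mean = (0.5000 + 0.8333 + 0.8947) / 3 = 0.743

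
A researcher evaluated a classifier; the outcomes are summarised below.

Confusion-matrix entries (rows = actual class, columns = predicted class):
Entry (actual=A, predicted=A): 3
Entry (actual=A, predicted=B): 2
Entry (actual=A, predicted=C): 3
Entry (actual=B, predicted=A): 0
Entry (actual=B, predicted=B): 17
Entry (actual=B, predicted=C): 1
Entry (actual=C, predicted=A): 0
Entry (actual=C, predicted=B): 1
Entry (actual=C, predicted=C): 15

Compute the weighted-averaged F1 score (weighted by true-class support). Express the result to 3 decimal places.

0.814

Per-class F1 score (2·TP/(2·TP+FP+FN)):
  A: TP=3, FP=0+0=0, FN=2+3=5 → 6/11 = 0.5455
  B: TP=17, FP=2+1=3, FN=0+1=1 → 34/38 = 0.8947
  C: TP=15, FP=3+1=4, FN=0+1=1 → 30/35 = 0.8571
Weighted-F1 score = Σ (supportᵢ/N)·F1 scoreᵢ with N=42: (8/42)·0.5455 + (18/42)·0.8947 + (16/42)·0.8571 = 0.814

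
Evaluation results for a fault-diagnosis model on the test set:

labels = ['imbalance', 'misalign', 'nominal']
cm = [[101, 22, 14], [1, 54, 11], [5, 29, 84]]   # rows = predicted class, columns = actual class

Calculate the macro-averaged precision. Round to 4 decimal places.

Per-class precision (TP/(TP+FP)):
  imbalance: TP=101, FP=22+14=36 → 101/137 = 0.73723
  misalign: TP=54, FP=1+11=12 → 54/66 = 0.81818
  nominal: TP=84, FP=5+29=34 → 84/118 = 0.71186
Macro-precision = mean = (0.73723 + 0.81818 + 0.71186) / 3 = 0.7558

0.7558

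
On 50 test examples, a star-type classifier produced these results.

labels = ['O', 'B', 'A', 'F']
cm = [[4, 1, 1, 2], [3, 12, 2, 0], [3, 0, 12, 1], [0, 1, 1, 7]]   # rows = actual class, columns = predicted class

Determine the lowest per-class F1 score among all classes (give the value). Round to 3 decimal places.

0.444

Per-class F1 score (2·TP/(2·TP+FP+FN)):
  O: TP=4, FP=3+3+0=6, FN=1+1+2=4 → 8/18 = 0.4444
  B: TP=12, FP=1+0+1=2, FN=3+2+0=5 → 24/31 = 0.7742
  A: TP=12, FP=1+2+1=4, FN=3+0+1=4 → 24/32 = 0.7500
  F: TP=7, FP=2+0+1=3, FN=0+1+1=2 → 14/19 = 0.7368
Lowest is class 'O' with F1 score = 0.444.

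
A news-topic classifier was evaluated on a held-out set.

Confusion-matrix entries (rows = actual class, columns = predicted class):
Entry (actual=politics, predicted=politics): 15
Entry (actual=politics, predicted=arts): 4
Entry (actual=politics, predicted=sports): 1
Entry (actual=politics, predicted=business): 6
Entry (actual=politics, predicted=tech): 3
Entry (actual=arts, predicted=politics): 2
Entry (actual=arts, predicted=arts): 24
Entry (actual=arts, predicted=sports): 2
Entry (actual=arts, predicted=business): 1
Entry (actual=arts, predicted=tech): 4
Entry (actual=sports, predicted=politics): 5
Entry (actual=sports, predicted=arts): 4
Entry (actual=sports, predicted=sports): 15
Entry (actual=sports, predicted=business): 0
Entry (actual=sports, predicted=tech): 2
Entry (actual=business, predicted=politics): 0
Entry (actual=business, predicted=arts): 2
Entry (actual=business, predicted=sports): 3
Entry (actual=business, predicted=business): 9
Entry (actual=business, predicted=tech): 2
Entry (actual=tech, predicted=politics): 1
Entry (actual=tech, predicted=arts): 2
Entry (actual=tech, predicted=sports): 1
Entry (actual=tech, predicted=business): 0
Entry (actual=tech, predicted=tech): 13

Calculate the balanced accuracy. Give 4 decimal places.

Balanced accuracy = mean of per-class recall.
  politics: recall = 15/29 = 0.51724
  arts: recall = 24/33 = 0.72727
  sports: recall = 15/26 = 0.57692
  business: recall = 9/16 = 0.56250
  tech: recall = 13/17 = 0.76471
Mean = (0.51724 + 0.72727 + 0.57692 + 0.56250 + 0.76471) / 5 = 0.6297

0.6297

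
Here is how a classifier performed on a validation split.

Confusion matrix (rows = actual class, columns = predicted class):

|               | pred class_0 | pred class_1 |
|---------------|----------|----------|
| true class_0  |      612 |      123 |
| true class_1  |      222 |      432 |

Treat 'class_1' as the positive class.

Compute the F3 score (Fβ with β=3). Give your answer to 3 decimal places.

Fβ = (1+β²)·TP / ((1+β²)·TP + β²·FN + FP), with β²=9
= 10·432 / (10·432 + 9·222 + 123) = 0.671

0.671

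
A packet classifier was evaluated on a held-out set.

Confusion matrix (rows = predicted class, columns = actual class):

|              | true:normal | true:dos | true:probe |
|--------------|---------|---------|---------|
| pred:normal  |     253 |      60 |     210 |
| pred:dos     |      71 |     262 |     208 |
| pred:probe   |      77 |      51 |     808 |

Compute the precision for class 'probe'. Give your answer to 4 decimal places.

precision = TP/(TP+FP).
probe: TP=808, FP=77+51=128 → 808/936 = 0.86325

0.8632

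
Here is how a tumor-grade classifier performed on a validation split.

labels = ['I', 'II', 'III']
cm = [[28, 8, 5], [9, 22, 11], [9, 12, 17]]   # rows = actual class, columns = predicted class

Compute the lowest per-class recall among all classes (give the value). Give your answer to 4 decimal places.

Per-class recall (TP/(TP+FN)):
  I: TP=28, FN=8+5=13 → 28/41 = 0.68293
  II: TP=22, FN=9+11=20 → 22/42 = 0.52381
  III: TP=17, FN=9+12=21 → 17/38 = 0.44737
Lowest is class 'III' with recall = 0.4474.

0.4474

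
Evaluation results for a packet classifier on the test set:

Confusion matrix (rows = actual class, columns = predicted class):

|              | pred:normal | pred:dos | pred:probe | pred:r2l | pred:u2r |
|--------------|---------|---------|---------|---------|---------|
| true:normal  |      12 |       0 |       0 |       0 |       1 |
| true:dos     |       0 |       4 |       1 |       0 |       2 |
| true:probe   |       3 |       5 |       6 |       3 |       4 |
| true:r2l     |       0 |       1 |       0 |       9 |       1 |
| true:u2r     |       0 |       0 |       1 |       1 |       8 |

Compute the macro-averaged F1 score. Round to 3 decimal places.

Per-class F1 score (2·TP/(2·TP+FP+FN)):
  normal: TP=12, FP=0+3+0+0=3, FN=0+0+0+1=1 → 24/28 = 0.8571
  dos: TP=4, FP=0+5+1+0=6, FN=0+1+0+2=3 → 8/17 = 0.4706
  probe: TP=6, FP=0+1+0+1=2, FN=3+5+3+4=15 → 12/29 = 0.4138
  r2l: TP=9, FP=0+0+3+1=4, FN=0+1+0+1=2 → 18/24 = 0.7500
  u2r: TP=8, FP=1+2+4+1=8, FN=0+0+1+1=2 → 16/26 = 0.6154
Macro-F1 score = mean = (0.8571 + 0.4706 + 0.4138 + 0.7500 + 0.6154) / 5 = 0.621

0.621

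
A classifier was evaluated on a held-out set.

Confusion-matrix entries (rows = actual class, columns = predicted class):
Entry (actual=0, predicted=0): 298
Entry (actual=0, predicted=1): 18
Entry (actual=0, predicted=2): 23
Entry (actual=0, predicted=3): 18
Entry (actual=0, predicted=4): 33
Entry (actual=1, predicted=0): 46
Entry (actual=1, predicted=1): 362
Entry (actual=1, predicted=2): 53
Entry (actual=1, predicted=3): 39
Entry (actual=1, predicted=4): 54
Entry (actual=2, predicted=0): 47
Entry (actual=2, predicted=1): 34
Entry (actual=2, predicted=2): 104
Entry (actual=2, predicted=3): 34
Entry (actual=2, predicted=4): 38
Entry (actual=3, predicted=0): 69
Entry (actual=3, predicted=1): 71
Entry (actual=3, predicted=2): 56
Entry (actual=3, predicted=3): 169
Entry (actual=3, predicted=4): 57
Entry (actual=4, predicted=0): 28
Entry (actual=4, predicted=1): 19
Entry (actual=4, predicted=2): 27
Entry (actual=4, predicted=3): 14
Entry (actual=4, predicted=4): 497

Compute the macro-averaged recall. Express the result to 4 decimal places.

0.6144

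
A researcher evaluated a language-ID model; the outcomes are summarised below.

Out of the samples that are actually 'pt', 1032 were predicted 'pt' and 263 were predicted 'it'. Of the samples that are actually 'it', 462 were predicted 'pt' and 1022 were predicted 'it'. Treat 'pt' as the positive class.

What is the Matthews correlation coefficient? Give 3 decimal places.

0.486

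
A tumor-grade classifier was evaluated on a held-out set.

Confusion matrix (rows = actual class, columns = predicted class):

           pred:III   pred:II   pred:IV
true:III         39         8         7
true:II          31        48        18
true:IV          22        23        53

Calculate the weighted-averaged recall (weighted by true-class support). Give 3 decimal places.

0.562

Per-class recall (TP/(TP+FN)):
  III: TP=39, FN=8+7=15 → 39/54 = 0.7222
  II: TP=48, FN=31+18=49 → 48/97 = 0.4948
  IV: TP=53, FN=22+23=45 → 53/98 = 0.5408
Weighted-recall = Σ (supportᵢ/N)·recallᵢ with N=249: (54/249)·0.7222 + (97/249)·0.4948 + (98/249)·0.5408 = 0.562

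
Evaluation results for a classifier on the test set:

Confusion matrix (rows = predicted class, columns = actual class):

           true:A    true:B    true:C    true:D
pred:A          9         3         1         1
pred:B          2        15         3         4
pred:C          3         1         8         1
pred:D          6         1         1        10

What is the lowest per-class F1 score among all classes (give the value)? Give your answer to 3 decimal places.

0.529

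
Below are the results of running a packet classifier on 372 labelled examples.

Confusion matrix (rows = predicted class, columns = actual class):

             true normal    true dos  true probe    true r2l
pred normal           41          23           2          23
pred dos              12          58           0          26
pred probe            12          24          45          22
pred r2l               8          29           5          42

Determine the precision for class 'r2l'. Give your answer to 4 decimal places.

Take TP from the diagonal, FP from the rest of the 'r2l' prediction marginal, FN from the rest of the 'r2l' actual marginal.
precision = TP/(TP+FP).
r2l: TP=42, FP=8+29+5=42 → 42/84 = 0.50000

0.5000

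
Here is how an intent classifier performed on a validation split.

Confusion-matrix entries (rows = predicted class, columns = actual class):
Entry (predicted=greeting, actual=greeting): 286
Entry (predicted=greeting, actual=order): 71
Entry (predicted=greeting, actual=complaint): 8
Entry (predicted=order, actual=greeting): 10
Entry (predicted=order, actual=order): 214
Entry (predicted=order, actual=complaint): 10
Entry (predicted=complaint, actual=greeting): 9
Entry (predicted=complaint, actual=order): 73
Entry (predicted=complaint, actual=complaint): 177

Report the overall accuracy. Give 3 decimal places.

Accuracy = trace / total = (286+214+177=677) / 858 = 677/858 = 0.789

0.789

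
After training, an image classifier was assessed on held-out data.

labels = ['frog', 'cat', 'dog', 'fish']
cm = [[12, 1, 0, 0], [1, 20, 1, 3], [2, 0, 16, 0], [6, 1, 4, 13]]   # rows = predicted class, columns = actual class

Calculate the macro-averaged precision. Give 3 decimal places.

0.788

Per-class precision (TP/(TP+FP)):
  frog: TP=12, FP=1+0+0=1 → 12/13 = 0.9231
  cat: TP=20, FP=1+1+3=5 → 20/25 = 0.8000
  dog: TP=16, FP=2+0+0=2 → 16/18 = 0.8889
  fish: TP=13, FP=6+1+4=11 → 13/24 = 0.5417
Macro-precision = mean = (0.9231 + 0.8000 + 0.8889 + 0.5417) / 4 = 0.788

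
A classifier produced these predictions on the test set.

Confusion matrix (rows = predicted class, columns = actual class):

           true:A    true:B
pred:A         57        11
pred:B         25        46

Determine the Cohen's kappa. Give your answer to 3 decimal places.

0.484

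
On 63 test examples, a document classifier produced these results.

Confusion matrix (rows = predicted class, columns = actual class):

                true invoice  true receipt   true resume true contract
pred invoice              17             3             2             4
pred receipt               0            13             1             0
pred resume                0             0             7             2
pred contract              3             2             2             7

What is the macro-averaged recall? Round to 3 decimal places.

Per-class recall (TP/(TP+FN)):
  invoice: TP=17, FN=0+0+3=3 → 17/20 = 0.8500
  receipt: TP=13, FN=3+0+2=5 → 13/18 = 0.7222
  resume: TP=7, FN=2+1+2=5 → 7/12 = 0.5833
  contract: TP=7, FN=4+0+2=6 → 7/13 = 0.5385
Macro-recall = mean = (0.8500 + 0.7222 + 0.5833 + 0.5385) / 4 = 0.674

0.674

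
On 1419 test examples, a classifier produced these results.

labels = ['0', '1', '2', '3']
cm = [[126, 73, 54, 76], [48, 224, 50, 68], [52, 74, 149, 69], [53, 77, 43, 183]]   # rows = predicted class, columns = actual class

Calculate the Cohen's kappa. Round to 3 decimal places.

Observed agreement pₒ = trace/N = 682/1419 = 0.4806
Expected agreement pₑ = Σ (rowᵢ·colᵢ)/N² = (279·329 + 448·390 + 296·344 + 396·356)/1419² = 0.2529
κ = (pₒ − pₑ)/(1 − pₑ) = (0.4806 − 0.2529)/(1 − 0.2529) = 0.305

0.305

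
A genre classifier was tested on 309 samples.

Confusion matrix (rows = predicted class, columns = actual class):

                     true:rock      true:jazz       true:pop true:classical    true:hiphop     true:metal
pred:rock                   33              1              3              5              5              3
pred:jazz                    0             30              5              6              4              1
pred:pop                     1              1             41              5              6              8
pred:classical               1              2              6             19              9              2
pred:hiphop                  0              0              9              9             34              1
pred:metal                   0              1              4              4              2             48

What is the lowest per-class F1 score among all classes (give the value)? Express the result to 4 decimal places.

Per-class F1 score (2·TP/(2·TP+FP+FN)):
  rock: TP=33, FP=1+3+5+5+3=17, FN=0+1+1+0+0=2 → 66/85 = 0.77647
  jazz: TP=30, FP=0+5+6+4+1=16, FN=1+1+2+0+1=5 → 60/81 = 0.74074
  pop: TP=41, FP=1+1+5+6+8=21, FN=3+5+6+9+4=27 → 82/130 = 0.63077
  classical: TP=19, FP=1+2+6+9+2=20, FN=5+6+5+9+4=29 → 38/87 = 0.43678
  hiphop: TP=34, FP=0+0+9+9+1=19, FN=5+4+6+9+2=26 → 68/113 = 0.60177
  metal: TP=48, FP=0+1+4+4+2=11, FN=3+1+8+2+1=15 → 96/122 = 0.78689
Lowest is class 'classical' with F1 score = 0.4368.

0.4368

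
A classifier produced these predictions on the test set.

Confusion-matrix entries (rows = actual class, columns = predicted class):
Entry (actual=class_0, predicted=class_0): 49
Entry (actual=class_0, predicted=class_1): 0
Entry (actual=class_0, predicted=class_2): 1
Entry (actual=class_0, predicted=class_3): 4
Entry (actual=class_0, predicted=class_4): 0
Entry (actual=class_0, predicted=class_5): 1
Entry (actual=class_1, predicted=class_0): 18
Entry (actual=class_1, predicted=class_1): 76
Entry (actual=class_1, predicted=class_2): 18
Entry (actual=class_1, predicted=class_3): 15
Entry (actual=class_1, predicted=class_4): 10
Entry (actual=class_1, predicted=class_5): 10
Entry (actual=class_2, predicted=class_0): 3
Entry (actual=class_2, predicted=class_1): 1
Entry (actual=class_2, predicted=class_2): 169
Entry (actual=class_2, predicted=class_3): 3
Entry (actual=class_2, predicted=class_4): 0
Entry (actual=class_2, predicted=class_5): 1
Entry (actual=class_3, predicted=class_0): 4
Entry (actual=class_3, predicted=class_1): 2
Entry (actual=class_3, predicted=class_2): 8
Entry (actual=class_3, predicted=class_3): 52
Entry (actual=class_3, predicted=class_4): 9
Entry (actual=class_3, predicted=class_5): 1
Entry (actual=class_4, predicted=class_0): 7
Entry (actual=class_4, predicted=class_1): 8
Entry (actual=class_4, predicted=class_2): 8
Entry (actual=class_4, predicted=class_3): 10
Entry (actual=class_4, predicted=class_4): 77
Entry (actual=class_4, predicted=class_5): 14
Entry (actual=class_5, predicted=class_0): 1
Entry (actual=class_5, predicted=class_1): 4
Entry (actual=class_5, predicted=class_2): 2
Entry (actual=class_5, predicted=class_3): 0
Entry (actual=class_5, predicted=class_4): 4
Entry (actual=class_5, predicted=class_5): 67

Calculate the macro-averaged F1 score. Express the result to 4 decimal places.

Per-class F1 score (2·TP/(2·TP+FP+FN)):
  class_0: TP=49, FP=18+3+4+7+1=33, FN=0+1+4+0+1=6 → 98/137 = 0.71533
  class_1: TP=76, FP=0+1+2+8+4=15, FN=18+18+15+10+10=71 → 152/238 = 0.63866
  class_2: TP=169, FP=1+18+8+8+2=37, FN=3+1+3+0+1=8 → 338/383 = 0.88251
  class_3: TP=52, FP=4+15+3+10+0=32, FN=4+2+8+9+1=24 → 104/160 = 0.65000
  class_4: TP=77, FP=0+10+0+9+4=23, FN=7+8+8+10+14=47 → 154/224 = 0.68750
  class_5: TP=67, FP=1+10+1+1+14=27, FN=1+4+2+0+4=11 → 134/172 = 0.77907
Macro-F1 score = mean = (0.71533 + 0.63866 + 0.88251 + 0.65000 + 0.68750 + 0.77907) / 6 = 0.7255

0.7255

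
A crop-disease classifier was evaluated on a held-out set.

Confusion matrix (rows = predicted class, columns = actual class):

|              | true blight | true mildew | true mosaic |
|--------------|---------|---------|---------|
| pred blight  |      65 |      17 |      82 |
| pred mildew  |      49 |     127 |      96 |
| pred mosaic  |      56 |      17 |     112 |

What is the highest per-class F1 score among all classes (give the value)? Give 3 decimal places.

Per-class F1 score (2·TP/(2·TP+FP+FN)):
  blight: TP=65, FP=17+82=99, FN=49+56=105 → 130/334 = 0.3892
  mildew: TP=127, FP=49+96=145, FN=17+17=34 → 254/433 = 0.5866
  mosaic: TP=112, FP=56+17=73, FN=82+96=178 → 224/475 = 0.4716
Highest is class 'mildew' with F1 score = 0.587.

0.587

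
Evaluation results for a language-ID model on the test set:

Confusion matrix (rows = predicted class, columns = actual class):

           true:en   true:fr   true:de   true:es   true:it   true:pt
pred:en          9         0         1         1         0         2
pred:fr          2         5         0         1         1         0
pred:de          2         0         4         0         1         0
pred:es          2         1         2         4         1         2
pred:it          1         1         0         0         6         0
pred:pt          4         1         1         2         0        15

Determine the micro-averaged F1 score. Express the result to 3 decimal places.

Micro-averaging pools counts across classes: ΣTP=43, ΣFP=29, ΣFN=29.
Micro-F1 score = 2·TP/(2·TP+FP+FN) on pooled counts = 0.597 (equals overall accuracy in single-label multiclass).

0.597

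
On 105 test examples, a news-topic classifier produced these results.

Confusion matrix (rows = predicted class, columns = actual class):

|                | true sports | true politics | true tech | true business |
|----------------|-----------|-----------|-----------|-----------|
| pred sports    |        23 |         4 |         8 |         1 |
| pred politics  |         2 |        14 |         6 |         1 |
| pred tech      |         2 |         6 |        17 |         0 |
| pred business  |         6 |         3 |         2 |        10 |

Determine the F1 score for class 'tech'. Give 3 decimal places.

0.586

F1 score = 2·TP/(2·TP+FP+FN).
tech: TP=17, FP=2+6+0=8, FN=8+6+2=16 → 34/58 = 0.5862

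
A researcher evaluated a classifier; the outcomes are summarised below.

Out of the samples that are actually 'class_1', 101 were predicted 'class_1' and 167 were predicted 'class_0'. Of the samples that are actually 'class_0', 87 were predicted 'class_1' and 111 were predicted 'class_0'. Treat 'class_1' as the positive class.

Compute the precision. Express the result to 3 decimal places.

Precision = TP/(TP+FP) = 101/(101+87) = 101/188 = 0.537

0.537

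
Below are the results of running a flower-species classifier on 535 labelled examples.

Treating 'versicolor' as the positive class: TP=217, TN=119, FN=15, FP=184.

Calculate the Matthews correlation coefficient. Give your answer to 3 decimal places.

0.375

MCC = (TP·TN − FP·FN) / √((TP+FP)(TP+FN)(TN+FP)(TN+FN))
Numerator = 217·119 − 184·15 = 23063
Denominator = √(401·232·303·134) = √3777285264 = 61459.6230
MCC = 23063 / 61459.6230 = 0.375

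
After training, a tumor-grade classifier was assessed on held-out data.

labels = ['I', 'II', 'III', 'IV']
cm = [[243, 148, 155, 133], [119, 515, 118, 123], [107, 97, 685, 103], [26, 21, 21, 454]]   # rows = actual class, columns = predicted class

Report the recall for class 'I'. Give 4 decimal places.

0.3579

One-vs-rest for 'I': TP = diagonal; FP = other classes predicted 'I'; FN = 'I' predicted as other.
recall = TP/(TP+FN).
I: TP=243, FN=148+155+133=436 → 243/679 = 0.35788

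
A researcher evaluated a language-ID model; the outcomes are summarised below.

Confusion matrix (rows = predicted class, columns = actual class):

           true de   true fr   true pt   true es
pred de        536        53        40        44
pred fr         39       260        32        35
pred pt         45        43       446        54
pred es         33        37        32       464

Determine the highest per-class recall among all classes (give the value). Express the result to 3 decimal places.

0.821

Per-class recall (TP/(TP+FN)):
  de: TP=536, FN=39+45+33=117 → 536/653 = 0.8208
  fr: TP=260, FN=53+43+37=133 → 260/393 = 0.6616
  pt: TP=446, FN=40+32+32=104 → 446/550 = 0.8109
  es: TP=464, FN=44+35+54=133 → 464/597 = 0.7772
Highest is class 'de' with recall = 0.821.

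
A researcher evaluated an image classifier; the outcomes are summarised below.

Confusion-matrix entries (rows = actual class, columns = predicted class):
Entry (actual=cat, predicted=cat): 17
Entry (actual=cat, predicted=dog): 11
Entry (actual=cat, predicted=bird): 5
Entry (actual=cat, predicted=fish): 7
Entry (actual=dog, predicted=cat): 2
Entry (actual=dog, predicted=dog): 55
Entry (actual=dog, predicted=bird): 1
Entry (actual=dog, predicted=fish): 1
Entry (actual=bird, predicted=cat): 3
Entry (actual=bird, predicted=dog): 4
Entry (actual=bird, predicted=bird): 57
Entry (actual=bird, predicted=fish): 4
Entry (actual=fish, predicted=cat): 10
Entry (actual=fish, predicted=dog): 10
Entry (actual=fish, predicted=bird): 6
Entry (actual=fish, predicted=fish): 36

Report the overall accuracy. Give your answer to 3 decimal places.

0.721

Accuracy = trace / total = (17+55+57+36=165) / 229 = 165/229 = 0.721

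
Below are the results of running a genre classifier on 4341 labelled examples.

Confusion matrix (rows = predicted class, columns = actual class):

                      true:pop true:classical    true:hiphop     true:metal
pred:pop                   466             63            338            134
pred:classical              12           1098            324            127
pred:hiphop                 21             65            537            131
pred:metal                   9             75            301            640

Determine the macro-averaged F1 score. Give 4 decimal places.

Per-class F1 score (2·TP/(2·TP+FP+FN)):
  pop: TP=466, FP=63+338+134=535, FN=12+21+9=42 → 932/1509 = 0.61763
  classical: TP=1098, FP=12+324+127=463, FN=63+65+75=203 → 2196/2862 = 0.76730
  hiphop: TP=537, FP=21+65+131=217, FN=338+324+301=963 → 1074/2254 = 0.47649
  metal: TP=640, FP=9+75+301=385, FN=134+127+131=392 → 1280/2057 = 0.62227
Macro-F1 score = mean = (0.61763 + 0.76730 + 0.47649 + 0.62227) / 4 = 0.6209

0.6209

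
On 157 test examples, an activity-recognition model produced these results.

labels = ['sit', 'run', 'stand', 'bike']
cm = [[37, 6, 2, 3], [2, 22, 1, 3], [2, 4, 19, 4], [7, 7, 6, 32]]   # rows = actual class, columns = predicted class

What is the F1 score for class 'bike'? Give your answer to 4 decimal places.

0.6809

F1 score = 2·TP/(2·TP+FP+FN).
bike: TP=32, FP=3+3+4=10, FN=7+7+6=20 → 64/94 = 0.68085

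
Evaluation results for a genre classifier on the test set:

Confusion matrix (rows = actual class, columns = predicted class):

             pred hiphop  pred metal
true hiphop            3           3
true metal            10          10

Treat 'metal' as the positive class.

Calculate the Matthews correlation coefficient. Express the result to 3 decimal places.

MCC = (TP·TN − FP·FN) / √((TP+FP)(TP+FN)(TN+FP)(TN+FN))
Numerator = 10·3 − 3·10 = 0
Denominator = √(13·20·6·13) = √20280 = 142.4079
MCC = 0 / 142.4079 = 0.000

0.000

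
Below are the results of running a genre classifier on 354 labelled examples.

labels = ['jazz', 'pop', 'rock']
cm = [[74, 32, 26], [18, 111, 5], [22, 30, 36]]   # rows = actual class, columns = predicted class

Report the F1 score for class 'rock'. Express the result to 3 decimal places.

One-vs-rest for 'rock': TP = diagonal; FP = other classes predicted 'rock'; FN = 'rock' predicted as other.
F1 score = 2·TP/(2·TP+FP+FN).
rock: TP=36, FP=26+5=31, FN=22+30=52 → 72/155 = 0.4645

0.465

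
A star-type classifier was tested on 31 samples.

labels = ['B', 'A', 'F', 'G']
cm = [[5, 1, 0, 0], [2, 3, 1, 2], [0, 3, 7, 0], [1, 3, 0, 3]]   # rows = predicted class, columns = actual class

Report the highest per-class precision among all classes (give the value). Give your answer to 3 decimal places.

0.833

Per-class precision (TP/(TP+FP)):
  B: TP=5, FP=1+0+0=1 → 5/6 = 0.8333
  A: TP=3, FP=2+1+2=5 → 3/8 = 0.3750
  F: TP=7, FP=0+3+0=3 → 7/10 = 0.7000
  G: TP=3, FP=1+3+0=4 → 3/7 = 0.4286
Highest is class 'B' with precision = 0.833.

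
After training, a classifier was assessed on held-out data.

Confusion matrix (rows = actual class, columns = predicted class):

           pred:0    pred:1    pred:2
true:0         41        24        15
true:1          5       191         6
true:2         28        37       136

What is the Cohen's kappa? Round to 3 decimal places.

0.617

Observed agreement pₒ = trace/N = 368/483 = 0.7619
Expected agreement pₑ = Σ (rowᵢ·colᵢ)/N² = (80·74 + 202·252 + 201·157)/483² = 0.3788
κ = (pₒ − pₑ)/(1 − pₑ) = (0.7619 − 0.3788)/(1 − 0.3788) = 0.617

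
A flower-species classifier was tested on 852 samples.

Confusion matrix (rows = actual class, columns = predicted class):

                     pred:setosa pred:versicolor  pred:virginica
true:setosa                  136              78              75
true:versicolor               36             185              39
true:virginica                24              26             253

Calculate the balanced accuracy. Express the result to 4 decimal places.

0.6724

Balanced accuracy = mean of per-class recall.
  setosa: recall = 136/289 = 0.47059
  versicolor: recall = 185/260 = 0.71154
  virginica: recall = 253/303 = 0.83498
Mean = (0.47059 + 0.71154 + 0.83498) / 3 = 0.6724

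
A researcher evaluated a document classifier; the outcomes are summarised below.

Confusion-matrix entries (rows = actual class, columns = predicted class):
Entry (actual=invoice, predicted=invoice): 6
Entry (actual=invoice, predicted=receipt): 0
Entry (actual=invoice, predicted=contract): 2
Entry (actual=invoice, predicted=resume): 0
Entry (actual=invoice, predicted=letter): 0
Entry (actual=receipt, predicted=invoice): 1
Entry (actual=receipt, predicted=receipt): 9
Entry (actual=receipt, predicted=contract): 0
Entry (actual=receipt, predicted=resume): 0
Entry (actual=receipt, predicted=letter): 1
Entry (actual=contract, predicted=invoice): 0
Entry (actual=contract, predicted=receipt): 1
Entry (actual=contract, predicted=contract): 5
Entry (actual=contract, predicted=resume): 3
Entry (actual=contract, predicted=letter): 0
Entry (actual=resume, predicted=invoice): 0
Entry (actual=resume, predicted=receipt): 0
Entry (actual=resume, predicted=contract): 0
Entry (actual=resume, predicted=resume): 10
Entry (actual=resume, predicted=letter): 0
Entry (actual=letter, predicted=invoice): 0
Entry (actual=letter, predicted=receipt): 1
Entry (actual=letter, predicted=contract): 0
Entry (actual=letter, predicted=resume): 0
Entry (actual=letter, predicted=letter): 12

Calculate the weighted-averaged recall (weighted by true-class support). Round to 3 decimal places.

Per-class recall (TP/(TP+FN)):
  invoice: TP=6, FN=0+2+0+0=2 → 6/8 = 0.7500
  receipt: TP=9, FN=1+0+0+1=2 → 9/11 = 0.8182
  contract: TP=5, FN=0+1+3+0=4 → 5/9 = 0.5556
  resume: TP=10, FN=0+0+0+0=0 → 10/10 = 1.0000
  letter: TP=12, FN=0+1+0+0=1 → 12/13 = 0.9231
Weighted-recall = Σ (supportᵢ/N)·recallᵢ with N=51: (8/51)·0.7500 + (11/51)·0.8182 + (9/51)·0.5556 + (10/51)·1.0000 + (13/51)·0.9231 = 0.824

0.824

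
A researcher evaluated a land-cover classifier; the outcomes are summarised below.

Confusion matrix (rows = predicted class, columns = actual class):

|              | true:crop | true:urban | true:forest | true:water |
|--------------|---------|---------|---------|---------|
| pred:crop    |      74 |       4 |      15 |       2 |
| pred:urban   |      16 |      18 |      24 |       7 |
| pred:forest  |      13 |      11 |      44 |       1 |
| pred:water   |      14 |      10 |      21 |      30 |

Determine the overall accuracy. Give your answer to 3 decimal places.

Accuracy = trace / total = (74+18+44+30=166) / 304 = 166/304 = 0.546

0.546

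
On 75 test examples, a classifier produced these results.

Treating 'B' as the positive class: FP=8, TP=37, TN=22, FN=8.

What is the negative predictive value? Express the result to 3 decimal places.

0.733

NPV = TN/(TN+FN) = 22/(22+8) = 0.733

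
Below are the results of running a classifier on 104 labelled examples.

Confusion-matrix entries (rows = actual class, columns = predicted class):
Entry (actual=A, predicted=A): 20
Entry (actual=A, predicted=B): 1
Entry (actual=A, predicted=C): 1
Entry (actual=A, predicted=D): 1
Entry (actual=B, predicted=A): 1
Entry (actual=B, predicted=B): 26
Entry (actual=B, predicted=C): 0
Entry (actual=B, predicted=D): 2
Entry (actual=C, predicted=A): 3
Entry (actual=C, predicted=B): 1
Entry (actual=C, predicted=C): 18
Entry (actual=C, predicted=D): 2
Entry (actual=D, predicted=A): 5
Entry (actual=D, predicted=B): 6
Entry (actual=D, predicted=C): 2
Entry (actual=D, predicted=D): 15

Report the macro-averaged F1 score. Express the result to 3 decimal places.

0.755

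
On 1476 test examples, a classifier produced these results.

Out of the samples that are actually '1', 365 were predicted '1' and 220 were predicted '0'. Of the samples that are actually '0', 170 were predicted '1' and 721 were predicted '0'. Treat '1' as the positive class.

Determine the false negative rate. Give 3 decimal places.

FNR = FN/(FN+TP) = 220/(220+365) = 0.376

0.376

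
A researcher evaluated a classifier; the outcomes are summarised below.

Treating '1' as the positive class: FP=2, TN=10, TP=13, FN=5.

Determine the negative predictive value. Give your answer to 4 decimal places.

NPV = TN/(TN+FN) = 10/(10+5) = 0.6667

0.6667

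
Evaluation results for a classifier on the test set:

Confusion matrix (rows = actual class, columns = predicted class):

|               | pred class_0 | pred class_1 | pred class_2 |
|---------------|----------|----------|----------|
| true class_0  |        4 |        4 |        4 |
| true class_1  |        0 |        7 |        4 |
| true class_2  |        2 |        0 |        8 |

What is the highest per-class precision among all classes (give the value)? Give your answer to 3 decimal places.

0.667

Per-class precision (TP/(TP+FP)):
  class_0: TP=4, FP=0+2=2 → 4/6 = 0.6667
  class_1: TP=7, FP=4+0=4 → 7/11 = 0.6364
  class_2: TP=8, FP=4+4=8 → 8/16 = 0.5000
Highest is class 'class_0' with precision = 0.667.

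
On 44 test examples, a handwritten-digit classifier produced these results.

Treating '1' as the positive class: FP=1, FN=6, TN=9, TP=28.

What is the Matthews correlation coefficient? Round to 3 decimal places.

0.640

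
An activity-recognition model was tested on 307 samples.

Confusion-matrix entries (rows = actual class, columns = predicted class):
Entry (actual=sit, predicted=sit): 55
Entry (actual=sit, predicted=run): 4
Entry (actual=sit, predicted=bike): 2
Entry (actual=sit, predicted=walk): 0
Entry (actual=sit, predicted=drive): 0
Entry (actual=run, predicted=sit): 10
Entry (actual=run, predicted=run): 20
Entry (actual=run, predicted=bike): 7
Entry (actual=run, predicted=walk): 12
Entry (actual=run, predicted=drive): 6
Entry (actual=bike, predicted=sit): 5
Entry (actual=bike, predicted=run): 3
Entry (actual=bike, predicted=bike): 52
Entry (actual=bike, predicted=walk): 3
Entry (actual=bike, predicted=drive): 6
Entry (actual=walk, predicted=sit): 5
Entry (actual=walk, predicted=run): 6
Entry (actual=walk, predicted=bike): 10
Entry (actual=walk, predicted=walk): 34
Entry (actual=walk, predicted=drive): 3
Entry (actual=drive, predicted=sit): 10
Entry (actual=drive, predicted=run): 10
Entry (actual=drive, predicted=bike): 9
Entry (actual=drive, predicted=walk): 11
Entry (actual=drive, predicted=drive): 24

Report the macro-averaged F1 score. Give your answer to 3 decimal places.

Per-class F1 score (2·TP/(2·TP+FP+FN)):
  sit: TP=55, FP=10+5+5+10=30, FN=4+2+0+0=6 → 110/146 = 0.7534
  run: TP=20, FP=4+3+6+10=23, FN=10+7+12+6=35 → 40/98 = 0.4082
  bike: TP=52, FP=2+7+10+9=28, FN=5+3+3+6=17 → 104/149 = 0.6980
  walk: TP=34, FP=0+12+3+11=26, FN=5+6+10+3=24 → 68/118 = 0.5763
  drive: TP=24, FP=0+6+6+3=15, FN=10+10+9+11=40 → 48/103 = 0.4660
Macro-F1 score = mean = (0.7534 + 0.4082 + 0.6980 + 0.5763 + 0.4660) / 5 = 0.580

0.580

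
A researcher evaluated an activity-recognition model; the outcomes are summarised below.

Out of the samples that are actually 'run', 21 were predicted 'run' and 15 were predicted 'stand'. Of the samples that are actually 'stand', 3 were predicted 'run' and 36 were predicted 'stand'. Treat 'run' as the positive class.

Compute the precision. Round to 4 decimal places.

Precision = TP/(TP+FP) = 21/(21+3) = 21/24 = 0.8750

0.8750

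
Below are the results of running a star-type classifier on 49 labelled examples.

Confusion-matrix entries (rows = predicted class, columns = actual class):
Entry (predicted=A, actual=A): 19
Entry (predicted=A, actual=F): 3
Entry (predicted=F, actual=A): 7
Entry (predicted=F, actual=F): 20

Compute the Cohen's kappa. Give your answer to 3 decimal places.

Observed agreement pₒ = trace/N = 39/49 = 0.7959
Expected agreement pₑ = Σ (rowᵢ·colᵢ)/N² = (26·22 + 23·27)/49² = 0.4969
κ = (pₒ − pₑ)/(1 − pₑ) = (0.7959 − 0.4969)/(1 − 0.4969) = 0.594

0.594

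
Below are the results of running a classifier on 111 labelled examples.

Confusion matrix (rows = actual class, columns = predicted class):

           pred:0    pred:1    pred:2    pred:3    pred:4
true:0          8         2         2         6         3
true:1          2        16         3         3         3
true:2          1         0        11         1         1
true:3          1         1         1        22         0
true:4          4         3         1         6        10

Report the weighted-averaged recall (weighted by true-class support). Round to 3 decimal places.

0.604

Per-class recall (TP/(TP+FN)):
  0: TP=8, FN=2+2+6+3=13 → 8/21 = 0.3810
  1: TP=16, FN=2+3+3+3=11 → 16/27 = 0.5926
  2: TP=11, FN=1+0+1+1=3 → 11/14 = 0.7857
  3: TP=22, FN=1+1+1+0=3 → 22/25 = 0.8800
  4: TP=10, FN=4+3+1+6=14 → 10/24 = 0.4167
Weighted-recall = Σ (supportᵢ/N)·recallᵢ with N=111: (21/111)·0.3810 + (27/111)·0.5926 + (14/111)·0.7857 + (25/111)·0.8800 + (24/111)·0.4167 = 0.604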